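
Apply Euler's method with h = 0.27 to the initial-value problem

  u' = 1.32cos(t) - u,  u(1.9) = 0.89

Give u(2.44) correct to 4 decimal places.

0.1892

Euler: u_{n+1} = u_n + h·f(t_n, u_n).
t=1.900000, u=0.890000: f=-1.316742 → u ← 0.890000 + 0.27·(-1.316742) = 0.534480
t=2.170000, u=0.534480: f=-1.278940 → u ← 0.534480 + 0.27·(-1.278940) = 0.189166
u(2.44) ≈ 0.1892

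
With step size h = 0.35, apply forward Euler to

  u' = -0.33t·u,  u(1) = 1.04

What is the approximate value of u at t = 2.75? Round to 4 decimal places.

Euler: u_{n+1} = u_n + h·f(t_n, u_n).
t=1.000000, u=1.040000: f=-0.343200 → u ← 1.040000 + 0.35·(-0.343200) = 0.919880
t=1.350000, u=0.919880: f=-0.409807 → u ← 0.919880 + 0.35·(-0.409807) = 0.776448
t=1.700000, u=0.776448: f=-0.435587 → u ← 0.776448 + 0.35·(-0.435587) = 0.623992
t=2.050000, u=0.623992: f=-0.422131 → u ← 0.623992 + 0.35·(-0.422131) = 0.476246
t=2.400000, u=0.476246: f=-0.377187 → u ← 0.476246 + 0.35·(-0.377187) = 0.344231
u(2.75) ≈ 0.3442

0.3442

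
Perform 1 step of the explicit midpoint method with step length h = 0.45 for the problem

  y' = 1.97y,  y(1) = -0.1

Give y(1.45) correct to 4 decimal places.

-0.2279

Midpoint: k1 = f(t_n, y_n); k2 = f(t_n + h/2, y_n + (h/2)·k1); y_{n+1} = y_n + h·k2.
t=1.000000, y=-0.100000:
  k1 = f(1.000000, -0.100000) = -0.197000
  k2 = f(1.225000, -0.144325) = -0.284320
  y ← -0.100000 + 0.45·(-0.284320) = -0.227944
y(1.45) ≈ -0.2279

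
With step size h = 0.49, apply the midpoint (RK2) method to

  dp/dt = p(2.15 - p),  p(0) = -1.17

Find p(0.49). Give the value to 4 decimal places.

Midpoint: k1 = f(t_n, p_n); k2 = f(t_n + h/2, p_n + (h/2)·k1); p_{n+1} = p_n + h·k2.
t=0.000000, p=-1.170000:
  k1 = f(0.000000, -1.170000) = -3.884400
  k2 = f(0.245000, -2.121678) = -9.063125
  p ← -1.170000 + 0.49·(-9.063125) = -5.610931
p(0.49) ≈ -5.6109

-5.6109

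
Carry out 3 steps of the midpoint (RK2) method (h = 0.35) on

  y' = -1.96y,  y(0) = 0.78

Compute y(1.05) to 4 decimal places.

0.1293

Midpoint: k1 = f(t_n, y_n); k2 = f(t_n + h/2, y_n + (h/2)·k1); y_{n+1} = y_n + h·k2.
t=0.000000, y=0.780000:
  k1 = f(0.000000, 0.780000) = -1.528800
  k2 = f(0.175000, 0.512460) = -1.004422
  y ← 0.780000 + 0.35·(-1.004422) = 0.428452
t=0.350000, y=0.428452:
  k1 = f(0.350000, 0.428452) = -0.839767
  k2 = f(0.525000, 0.281493) = -0.551727
  y ← 0.428452 + 0.35·(-0.551727) = 0.235348
t=0.700000, y=0.235348:
  k1 = f(0.700000, 0.235348) = -0.461282
  k2 = f(0.875000, 0.154624) = -0.303062
  y ← 0.235348 + 0.35·(-0.303062) = 0.129276
y(1.05) ≈ 0.1293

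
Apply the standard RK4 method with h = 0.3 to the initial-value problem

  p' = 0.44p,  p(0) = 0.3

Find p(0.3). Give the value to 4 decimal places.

0.3423

RK4: k1 = f(s_n, p_n); k2 = f(s_n + h/2, p_n + (h/2)·k1); k3 = f(s_n + h/2, p_n + (h/2)·k2); k4 = f(s_n + h, p_n + h·k3); p_{n+1} = p_n + (h/6)·(k1 + 2k2 + 2k3 + k4).
s=0.000000, p=0.300000:
  k1 = f(0.000000, 0.300000) = 0.132000
  k2 = f(0.150000, 0.319800) = 0.140712
  k3 = f(0.150000, 0.321107) = 0.141287
  k4 = f(0.300000, 0.342386) = 0.150650
  p ← 0.300000 + (0.3/6)·(k1 + 2k2 + 2k3 + k4) = 0.342332
p(0.3) ≈ 0.3423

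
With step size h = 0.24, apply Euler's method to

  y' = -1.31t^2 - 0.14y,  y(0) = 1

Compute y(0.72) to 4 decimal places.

0.8126

Euler: y_{n+1} = y_n + h·f(t_n, y_n).
t=0.000000, y=1.000000: f=-0.140000 → y ← 1.000000 + 0.24·(-0.140000) = 0.966400
t=0.240000, y=0.966400: f=-0.210752 → y ← 0.966400 + 0.24·(-0.210752) = 0.915820
t=0.480000, y=0.915820: f=-0.430039 → y ← 0.915820 + 0.24·(-0.430039) = 0.812610
y(0.72) ≈ 0.8126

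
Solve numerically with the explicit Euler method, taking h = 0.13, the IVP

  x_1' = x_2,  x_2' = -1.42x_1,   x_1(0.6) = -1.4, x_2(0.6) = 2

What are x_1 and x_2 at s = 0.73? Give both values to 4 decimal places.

-1.1400, 2.2584

Euler on (x_1,x_2): x_1_{n+1} = x_1_n + h·x_1', x_2_{n+1} = x_2_n + h·x_2'.
0.600000: (-1.400000, 2.000000); f=(2.000000, 1.988000) → (-1.140000, 2.258440)
(x_1(0.73), x_2(0.73)) ≈ (-1.1400, 2.2584)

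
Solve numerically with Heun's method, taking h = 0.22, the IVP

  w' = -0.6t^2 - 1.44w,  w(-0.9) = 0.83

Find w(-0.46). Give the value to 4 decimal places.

0.3624

Heun: k1 = f(t_n, w_n); k2 = f(t_n + h, w_n + h·k1); w_{n+1} = w_n + (h/2)·(k1 + k2).
t=-0.900000, w=0.830000:
  k1 = f(-0.900000, 0.830000) = -1.681200
  k2 = f(-0.680000, 0.460136) = -0.940036
  w ← 0.830000 + (0.22/2)·(-1.681200 + (-0.940036)) = 0.541664
t=-0.680000, w=0.541664:
  k1 = f(-0.680000, 0.541664) = -1.057436
  k2 = f(-0.460000, 0.309028) = -0.571960
  w ← 0.541664 + (0.22/2)·(-1.057436 + (-0.571960)) = 0.362430
w(-0.46) ≈ 0.3624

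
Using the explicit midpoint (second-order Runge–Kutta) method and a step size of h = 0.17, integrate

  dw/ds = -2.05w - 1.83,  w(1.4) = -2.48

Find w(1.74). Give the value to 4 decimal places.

-1.6979

Midpoint: k1 = f(s_n, w_n); k2 = f(s_n + h/2, w_n + (h/2)·k1); w_{n+1} = w_n + h·k2.
s=1.400000, w=-2.480000:
  k1 = f(1.400000, -2.480000) = 3.254000
  k2 = f(1.485000, -2.203410) = 2.686990
  w ← -2.480000 + 0.17·2.686990 = -2.023212
s=1.570000, w=-2.023212:
  k1 = f(1.570000, -2.023212) = 2.317584
  k2 = f(1.655000, -1.826217) = 1.913745
  w ← -2.023212 + 0.17·1.913745 = -1.697875
w(1.74) ≈ -1.6979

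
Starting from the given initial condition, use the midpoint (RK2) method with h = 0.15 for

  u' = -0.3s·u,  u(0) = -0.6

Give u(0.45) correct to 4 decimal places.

-0.5820

Midpoint: k1 = f(s_n, u_n); k2 = f(s_n + h/2, u_n + (h/2)·k1); u_{n+1} = u_n + h·k2.
s=0.000000, u=-0.600000:
  k1 = f(0.000000, -0.600000) = 0.000000
  k2 = f(0.075000, -0.600000) = 0.013500
  u ← -0.600000 + 0.15·0.013500 = -0.597975
s=0.150000, u=-0.597975:
  k1 = f(0.150000, -0.597975) = 0.026909
  k2 = f(0.225000, -0.595957) = 0.040227
  u ← -0.597975 + 0.15·0.040227 = -0.591941
s=0.300000, u=-0.591941:
  k1 = f(0.300000, -0.591941) = 0.053275
  k2 = f(0.375000, -0.587945) = 0.066144
  u ← -0.591941 + 0.15·0.066144 = -0.582019
u(0.45) ≈ -0.5820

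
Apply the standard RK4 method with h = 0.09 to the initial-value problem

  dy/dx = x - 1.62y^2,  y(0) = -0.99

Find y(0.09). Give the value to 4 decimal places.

RK4: k1 = f(x_n, y_n); k2 = f(x_n + h/2, y_n + (h/2)·k1); k3 = f(x_n + h/2, y_n + (h/2)·k2); k4 = f(x_n + h, y_n + h·k3); y_{n+1} = y_n + (h/6)·(k1 + 2k2 + 2k3 + k4).
x=0.000000, y=-0.990000:
  k1 = f(0.000000, -0.990000) = -1.587762
  k2 = f(0.045000, -1.061449) = -1.780213
  k3 = f(0.045000, -1.070110) = -1.810118
  k4 = f(0.090000, -1.152911) = -2.063309
  y ← -0.990000 + (0.09/6)·(k1 + 2k2 + 2k3 + k4) = -1.152476
y(0.09) ≈ -1.1525

-1.1525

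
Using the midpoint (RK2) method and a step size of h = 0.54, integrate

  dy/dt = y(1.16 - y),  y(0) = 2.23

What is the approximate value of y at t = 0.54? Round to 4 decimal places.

1.8654

Midpoint: k1 = f(t_n, y_n); k2 = f(t_n + h/2, y_n + (h/2)·k1); y_{n+1} = y_n + h·k2.
t=0.000000, y=2.230000:
  k1 = f(0.000000, 2.230000) = -2.386100
  k2 = f(0.270000, 1.585753) = -0.675139
  y ← 2.230000 + 0.54·(-0.675139) = 1.865425
y(0.54) ≈ 1.8654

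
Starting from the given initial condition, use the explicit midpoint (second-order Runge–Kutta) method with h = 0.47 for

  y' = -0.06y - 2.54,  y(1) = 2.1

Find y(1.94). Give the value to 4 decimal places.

-0.3364

Midpoint: k1 = f(s_n, y_n); k2 = f(s_n + h/2, y_n + (h/2)·k1); y_{n+1} = y_n + h·k2.
s=1.000000, y=2.100000:
  k1 = f(1.000000, 2.100000) = -2.666000
  k2 = f(1.235000, 1.473490) = -2.628409
  y ← 2.100000 + 0.47·(-2.628409) = 0.864648
s=1.470000, y=0.864648:
  k1 = f(1.470000, 0.864648) = -2.591879
  k2 = f(1.705000, 0.255556) = -2.555333
  y ← 0.864648 + 0.47·(-2.555333) = -0.336359
y(1.94) ≈ -0.3364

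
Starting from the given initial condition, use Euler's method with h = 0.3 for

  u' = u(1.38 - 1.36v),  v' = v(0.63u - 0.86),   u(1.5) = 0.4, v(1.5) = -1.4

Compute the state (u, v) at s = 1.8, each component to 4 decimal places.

Euler on (u,v): u_{n+1} = u_n + h·u', v_{n+1} = v_n + h·v'.
1.500000: (0.400000, -1.400000); f=(1.313600, 0.851200) → (0.794080, -1.144640)
(u(1.8), v(1.8)) ≈ (0.7941, -1.1446)

0.7941, -1.1446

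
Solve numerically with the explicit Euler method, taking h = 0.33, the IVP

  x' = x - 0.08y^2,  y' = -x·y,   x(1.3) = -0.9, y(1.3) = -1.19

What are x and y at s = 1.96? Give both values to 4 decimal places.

-1.7046, -2.1721

Euler on (x,y): x_{n+1} = x_n + h·x', y_{n+1} = y_n + h·y'.
1.300000: (-0.900000, -1.190000); f=(-1.013288, -1.071000) → (-1.234385, -1.543430)
1.630000: (-1.234385, -1.543430); f=(-1.424959, -1.905187) → (-1.704622, -2.172142)
(x(1.96), y(1.96)) ≈ (-1.7046, -2.1721)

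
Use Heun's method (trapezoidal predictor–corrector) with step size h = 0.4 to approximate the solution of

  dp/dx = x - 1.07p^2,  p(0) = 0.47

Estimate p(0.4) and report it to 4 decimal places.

0.4726

Heun: k1 = f(x_n, p_n); k2 = f(x_n + h, p_n + h·k1); p_{n+1} = p_n + (h/2)·(k1 + k2).
x=0.000000, p=0.470000:
  k1 = f(0.000000, 0.470000) = -0.236363
  k2 = f(0.400000, 0.375455) = 0.249166
  p ← 0.470000 + (0.4/2)·(-0.236363 + 0.249166) = 0.472561
p(0.4) ≈ 0.4726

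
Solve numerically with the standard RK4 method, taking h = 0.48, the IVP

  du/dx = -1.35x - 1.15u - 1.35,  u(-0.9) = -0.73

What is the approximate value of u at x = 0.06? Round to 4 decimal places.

RK4: k1 = f(x_n, u_n); k2 = f(x_n + h/2, u_n + (h/2)·k1); k3 = f(x_n + h/2, u_n + (h/2)·k2); k4 = f(x_n + h, u_n + h·k3); u_{n+1} = u_n + (h/6)·(k1 + 2k2 + 2k3 + k4).
x=-0.900000, u=-0.730000:
  k1 = f(-0.900000, -0.730000) = 0.704500
  k2 = f(-0.660000, -0.560920) = 0.186058
  k3 = f(-0.660000, -0.685346) = 0.329148
  k4 = f(-0.420000, -0.572009) = -0.125190
  u ← -0.730000 + (0.48/6)·(k1 + 2k2 + 2k3 + k4) = -0.601222
x=-0.420000, u=-0.601222:
  k1 = f(-0.420000, -0.601222) = -0.091594
  k2 = f(-0.180000, -0.623205) = -0.390314
  k3 = f(-0.180000, -0.694898) = -0.307868
  k4 = f(0.060000, -0.748999) = -0.569651
  u ← -0.601222 + (0.48/6)·(k1 + 2k2 + 2k3 + k4) = -0.765831
u(0.06) ≈ -0.7658

-0.7658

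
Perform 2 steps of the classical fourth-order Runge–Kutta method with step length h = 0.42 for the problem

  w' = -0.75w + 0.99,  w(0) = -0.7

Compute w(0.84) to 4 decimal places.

RK4: k1 = f(x_n, w_n); k2 = f(x_n + h/2, w_n + (h/2)·k1); k3 = f(x_n + h/2, w_n + (h/2)·k2); k4 = f(x_n + h, w_n + h·k3); w_{n+1} = w_n + (h/6)·(k1 + 2k2 + 2k3 + k4).
x=0.000000, w=-0.700000:
  k1 = f(0.000000, -0.700000) = 1.515000
  k2 = f(0.210000, -0.381850) = 1.276388
  k3 = f(0.210000, -0.431959) = 1.313969
  k4 = f(0.420000, -0.148133) = 1.101100
  w ← -0.700000 + (0.42/6)·(k1 + 2k2 + 2k3 + k4) = -0.154223
x=0.420000, w=-0.154223:
  k1 = f(0.420000, -0.154223) = 1.105667
  k2 = f(0.630000, 0.077967) = 0.931525
  k3 = f(0.630000, 0.041397) = 0.958952
  k4 = f(0.840000, 0.248537) = 0.803597
  w ← -0.154223 + (0.42/6)·(k1 + 2k2 + 2k3 + k4) = 0.244092
w(0.84) ≈ 0.2441

0.2441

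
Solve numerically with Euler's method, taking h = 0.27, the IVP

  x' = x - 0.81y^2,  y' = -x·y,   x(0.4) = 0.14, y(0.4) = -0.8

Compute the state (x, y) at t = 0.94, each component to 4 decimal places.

Euler on (x,y): x_{n+1} = x_n + h·x', y_{n+1} = y_n + h·y'.
0.400000: (0.140000, -0.800000); f=(-0.378400, 0.112000) → (0.037832, -0.769760)
0.670000: (0.037832, -0.769760); f=(-0.442118, 0.029122) → (-0.081540, -0.761897)
(x(0.94), y(0.94)) ≈ (-0.0815, -0.7619)

-0.0815, -0.7619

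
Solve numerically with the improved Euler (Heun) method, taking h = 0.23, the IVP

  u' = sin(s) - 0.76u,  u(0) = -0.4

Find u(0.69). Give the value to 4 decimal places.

-0.0425

Heun: k1 = f(s_n, u_n); k2 = f(s_n + h, u_n + h·k1); u_{n+1} = u_n + (h/2)·(k1 + k2).
s=0.000000, u=-0.400000:
  k1 = f(0.000000, -0.400000) = 0.304000
  k2 = f(0.230000, -0.330080) = 0.478838
  u ← -0.400000 + (0.23/2)·(0.304000 + 0.478838) = -0.309974
s=0.230000, u=-0.309974:
  k1 = f(0.230000, -0.309974) = 0.463557
  k2 = f(0.460000, -0.203355) = 0.598498
  u ← -0.309974 + (0.23/2)·(0.463557 + 0.598498) = -0.187837
s=0.460000, u=-0.187837:
  k1 = f(0.460000, -0.187837) = 0.586704
  k2 = f(0.690000, -0.052895) = 0.676738
  u ← -0.187837 + (0.23/2)·(0.586704 + 0.676738) = -0.042541
u(0.69) ≈ -0.0425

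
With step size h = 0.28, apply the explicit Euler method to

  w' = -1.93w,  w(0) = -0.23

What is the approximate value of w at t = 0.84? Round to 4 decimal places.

Euler: w_{n+1} = w_n + h·f(t_n, w_n).
t=0.000000, w=-0.230000: f=0.443900 → w ← -0.230000 + 0.28·0.443900 = -0.105708
t=0.280000, w=-0.105708: f=0.204016 → w ← -0.105708 + 0.28·0.204016 = -0.048583
t=0.560000, w=-0.048583: f=0.093766 → w ← -0.048583 + 0.28·0.093766 = -0.022329
w(0.84) ≈ -0.0223

-0.0223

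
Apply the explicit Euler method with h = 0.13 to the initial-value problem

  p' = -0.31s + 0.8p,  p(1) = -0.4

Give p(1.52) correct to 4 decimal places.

Euler: p_{n+1} = p_n + h·f(s_n, p_n).
s=1.000000, p=-0.400000: f=-0.630000 → p ← -0.400000 + 0.13·(-0.630000) = -0.481900
s=1.130000, p=-0.481900: f=-0.735820 → p ← -0.481900 + 0.13·(-0.735820) = -0.577557
s=1.260000, p=-0.577557: f=-0.852645 → p ← -0.577557 + 0.13·(-0.852645) = -0.688400
s=1.390000, p=-0.688400: f=-0.981620 → p ← -0.688400 + 0.13·(-0.981620) = -0.816011
p(1.52) ≈ -0.8160

-0.8160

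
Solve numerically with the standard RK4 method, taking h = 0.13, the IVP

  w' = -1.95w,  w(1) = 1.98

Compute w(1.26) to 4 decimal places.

RK4: k1 = f(s_n, w_n); k2 = f(s_n + h/2, w_n + (h/2)·k1); k3 = f(s_n + h/2, w_n + (h/2)·k2); k4 = f(s_n + h, w_n + h·k3); w_{n+1} = w_n + (h/6)·(k1 + 2k2 + 2k3 + k4).
s=1.000000, w=1.980000:
  k1 = f(1.000000, 1.980000) = -3.861000
  k2 = f(1.065000, 1.729035) = -3.371618
  k3 = f(1.065000, 1.760845) = -3.433647
  k4 = f(1.130000, 1.533626) = -2.990570
  w ← 1.980000 + (0.13/6)·(k1 + 2k2 + 2k3 + k4) = 1.536654
s=1.130000, w=1.536654:
  k1 = f(1.130000, 1.536654) = -2.996476
  k2 = f(1.195000, 1.341884) = -2.616673
  k3 = f(1.195000, 1.366571) = -2.664813
  k4 = f(1.260000, 1.190229) = -2.320946
  w ← 1.536654 + (0.13/6)·(k1 + 2k2 + 2k3 + k4) = 1.192579
w(1.26) ≈ 1.1926

1.1926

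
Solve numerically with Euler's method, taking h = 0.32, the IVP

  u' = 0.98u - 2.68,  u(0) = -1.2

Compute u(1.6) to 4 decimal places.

Euler: u_{n+1} = u_n + h·f(s_n, u_n).
s=0.000000, u=-1.200000: f=-3.856000 → u ← -1.200000 + 0.32·(-3.856000) = -2.433920
s=0.320000, u=-2.433920: f=-5.065242 → u ← -2.433920 + 0.32·(-5.065242) = -4.054797
s=0.640000, u=-4.054797: f=-6.653701 → u ← -4.054797 + 0.32·(-6.653701) = -6.183982
s=0.960000, u=-6.183982: f=-8.740302 → u ← -6.183982 + 0.32·(-8.740302) = -8.980878
s=1.280000, u=-8.980878: f=-11.481261 → u ← -8.980878 + 0.32·(-11.481261) = -12.654882
u(1.6) ≈ -12.6549

-12.6549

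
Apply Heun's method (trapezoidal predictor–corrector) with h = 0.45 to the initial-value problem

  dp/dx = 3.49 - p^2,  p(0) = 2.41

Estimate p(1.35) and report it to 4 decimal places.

Heun: k1 = f(x_n, p_n); k2 = f(x_n + h, p_n + h·k1); p_{n+1} = p_n + (h/2)·(k1 + k2).
x=0.000000, p=2.410000:
  k1 = f(0.000000, 2.410000) = -2.318100
  k2 = f(0.450000, 1.366855) = 1.621707
  p ← 2.410000 + (0.45/2)·(-2.318100 + 1.621707) = 2.253312
x=0.450000, p=2.253312:
  k1 = f(0.450000, 2.253312) = -1.587413
  k2 = f(0.900000, 1.538976) = 1.121554
  p ← 2.253312 + (0.45/2)·(-1.587413 + 1.121554) = 2.148493
x=0.900000, p=2.148493:
  k1 = f(0.900000, 2.148493) = -1.126023
  k2 = f(1.350000, 1.641783) = 0.794549
  p ← 2.148493 + (0.45/2)·(-1.126023 + 0.794549) = 2.073912
p(1.35) ≈ 2.0739

2.0739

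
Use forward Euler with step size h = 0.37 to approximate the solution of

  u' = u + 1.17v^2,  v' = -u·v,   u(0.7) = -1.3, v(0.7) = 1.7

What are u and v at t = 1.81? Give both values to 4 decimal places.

Euler on (u,v): u_{n+1} = u_n + h·u', v_{n+1} = v_n + h·v'.
0.700000: (-1.300000, 1.700000); f=(2.081300, 2.210000) → (-0.529919, 2.517700)
1.070000: (-0.529919, 2.517700); f=(6.886493, 1.334177) → (2.018083, 3.011346)
1.440000: (2.018083, 3.011346); f=(12.627879, -6.077146) → (6.690399, 0.762802)
(u(1.81), v(1.81)) ≈ (6.6904, 0.7628)

6.6904, 0.7628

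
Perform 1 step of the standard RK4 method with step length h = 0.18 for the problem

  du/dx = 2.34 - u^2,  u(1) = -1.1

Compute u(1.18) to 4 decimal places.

RK4: k1 = f(x_n, u_n); k2 = f(x_n + h/2, u_n + (h/2)·k1); k3 = f(x_n + h/2, u_n + (h/2)·k2); k4 = f(x_n + h, u_n + h·k3); u_{n+1} = u_n + (h/6)·(k1 + 2k2 + 2k3 + k4).
x=1.000000, u=-1.100000:
  k1 = f(1.000000, -1.100000) = 1.130000
  k2 = f(1.090000, -0.998300) = 1.343397
  k3 = f(1.090000, -0.979094) = 1.381374
  k4 = f(1.180000, -0.851353) = 1.615199
  u ← -1.100000 + (0.18/6)·(k1 + 2k2 + 2k3 + k4) = -0.854158
u(1.18) ≈ -0.8542

-0.8542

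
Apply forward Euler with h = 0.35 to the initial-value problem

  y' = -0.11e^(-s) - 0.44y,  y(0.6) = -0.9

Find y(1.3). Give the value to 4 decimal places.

-0.6769

Euler: y_{n+1} = y_n + h·f(s_n, y_n).
s=0.600000, y=-0.900000: f=0.335631 → y ← -0.900000 + 0.35·0.335631 = -0.782529
s=0.950000, y=-0.782529: f=0.301771 → y ← -0.782529 + 0.35·0.301771 = -0.676909
y(1.3) ≈ -0.6769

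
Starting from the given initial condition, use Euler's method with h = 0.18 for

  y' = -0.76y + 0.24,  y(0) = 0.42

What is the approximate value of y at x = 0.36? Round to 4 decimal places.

Euler: y_{n+1} = y_n + h·f(x_n, y_n).
x=0.000000, y=0.420000: f=-0.079200 → y ← 0.420000 + 0.18·(-0.079200) = 0.405744
x=0.180000, y=0.405744: f=-0.068365 → y ← 0.405744 + 0.18·(-0.068365) = 0.393438
y(0.36) ≈ 0.3934

0.3934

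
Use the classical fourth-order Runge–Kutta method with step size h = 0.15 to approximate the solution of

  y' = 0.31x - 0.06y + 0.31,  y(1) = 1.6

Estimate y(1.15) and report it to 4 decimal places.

RK4: k1 = f(x_n, y_n); k2 = f(x_n + h/2, y_n + (h/2)·k1); k3 = f(x_n + h/2, y_n + (h/2)·k2); k4 = f(x_n + h, y_n + h·k3); y_{n+1} = y_n + (h/6)·(k1 + 2k2 + 2k3 + k4).
x=1.000000, y=1.600000:
  k1 = f(1.000000, 1.600000) = 0.524000
  k2 = f(1.075000, 1.639300) = 0.544892
  k3 = f(1.075000, 1.640867) = 0.544798
  k4 = f(1.150000, 1.681720) = 0.565597
  y ← 1.600000 + (0.15/6)·(k1 + 2k2 + 2k3 + k4) = 1.681724
y(1.15) ≈ 1.6817

1.6817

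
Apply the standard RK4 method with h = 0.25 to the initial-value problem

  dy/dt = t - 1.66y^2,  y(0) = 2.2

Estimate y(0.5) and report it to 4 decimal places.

RK4: k1 = f(t_n, y_n); k2 = f(t_n + h/2, y_n + (h/2)·k1); k3 = f(t_n + h/2, y_n + (h/2)·k2); k4 = f(t_n + h, y_n + h·k3); y_{n+1} = y_n + (h/6)·(k1 + 2k2 + 2k3 + k4).
t=0.000000, y=2.200000:
  k1 = f(0.000000, 2.200000) = -8.034400
  k2 = f(0.125000, 1.195700) = -2.248299
  k3 = f(0.125000, 1.918963) = -5.987813
  k4 = f(0.250000, 0.703047) = -0.570496
  y ← 2.200000 + (0.25/6)·(k1 + 2k2 + 2k3 + k4) = 1.155120
t=0.250000, y=1.155120:
  k1 = f(0.250000, 1.155120) = -1.964942
  k2 = f(0.375000, 0.909502) = -0.998143
  k3 = f(0.375000, 1.030352) = -1.387298
  k4 = f(0.500000, 0.808295) = -0.584547
  y ← 1.155120 + (0.25/6)·(k1 + 2k2 + 2k3 + k4) = 0.850105
y(0.5) ≈ 0.8501

0.8501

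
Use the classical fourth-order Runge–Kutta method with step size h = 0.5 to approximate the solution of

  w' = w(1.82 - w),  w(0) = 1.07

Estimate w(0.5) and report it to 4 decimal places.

RK4: k1 = f(t_n, w_n); k2 = f(t_n + h/2, w_n + (h/2)·k1); k3 = f(t_n + h/2, w_n + (h/2)·k2); k4 = f(t_n + h, w_n + h·k3); w_{n+1} = w_n + (h/6)·(k1 + 2k2 + 2k3 + k4).
t=0.000000, w=1.070000:
  k1 = f(0.000000, 1.070000) = 0.802500
  k2 = f(0.250000, 1.270625) = 0.698050
  k3 = f(0.250000, 1.244512) = 0.716201
  k4 = f(0.500000, 1.428101) = 0.559672
  w ← 1.070000 + (0.5/6)·(k1 + 2k2 + 2k3 + k4) = 1.419223
w(0.5) ≈ 1.4192

1.4192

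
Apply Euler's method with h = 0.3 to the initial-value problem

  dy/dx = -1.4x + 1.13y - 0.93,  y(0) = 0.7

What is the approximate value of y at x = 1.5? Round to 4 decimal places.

-1.4709

Euler: y_{n+1} = y_n + h·f(x_n, y_n).
x=0.000000, y=0.700000: f=-0.139000 → y ← 0.700000 + 0.3·(-0.139000) = 0.658300
x=0.300000, y=0.658300: f=-0.606121 → y ← 0.658300 + 0.3·(-0.606121) = 0.476464
x=0.600000, y=0.476464: f=-1.231596 → y ← 0.476464 + 0.3·(-1.231596) = 0.106985
x=0.900000, y=0.106985: f=-2.069107 → y ← 0.106985 + 0.3·(-2.069107) = -0.513747
x=1.200000, y=-0.513747: f=-3.190534 → y ← -0.513747 + 0.3·(-3.190534) = -1.470908
y(1.5) ≈ -1.4709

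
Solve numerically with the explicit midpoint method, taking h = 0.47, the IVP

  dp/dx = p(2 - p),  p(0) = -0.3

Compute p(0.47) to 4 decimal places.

Midpoint: k1 = f(x_n, p_n); k2 = f(x_n + h/2, p_n + (h/2)·k1); p_{n+1} = p_n + h·k2.
x=0.000000, p=-0.300000:
  k1 = f(0.000000, -0.300000) = -0.690000
  k2 = f(0.235000, -0.462150) = -1.137883
  p ← -0.300000 + 0.47·(-1.137883) = -0.834805
p(0.47) ≈ -0.8348

-0.8348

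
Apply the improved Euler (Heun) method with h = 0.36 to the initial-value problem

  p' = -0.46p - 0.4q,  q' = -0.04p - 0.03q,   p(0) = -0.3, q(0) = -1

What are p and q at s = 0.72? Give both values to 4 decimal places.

0.0247, -0.9752

Heun on (p,q): k1 = f(s_n, state_n); k2 = f(s_n + h, state_n + h·k1); state_{n+1} = state_n + (h/2)·(k1 + k2).
0.000000: (-0.300000, -1.000000)
  k1 = (0.538000, 0.042000)
  predictor → (-0.106320, -0.984880)
  k2 = (0.442859, 0.033799)
  → (-0.123445, -0.986356)
0.360000: (-0.123445, -0.986356)
  k1 = (0.451327, 0.034528)
  predictor → (0.039032, -0.973926)
  k2 = (0.371615, 0.027656)
  → (0.024684, -0.975163)
(p(0.72), q(0.72)) ≈ (0.0247, -0.9752)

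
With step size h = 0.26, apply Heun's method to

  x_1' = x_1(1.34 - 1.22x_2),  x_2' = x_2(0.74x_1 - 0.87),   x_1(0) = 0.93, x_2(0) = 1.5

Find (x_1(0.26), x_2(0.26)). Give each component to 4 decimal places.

0.8282, 1.4145

Heun on (x_1,x_2): k1 = f(s_n, state_n); k2 = f(s_n + h, state_n + h·k1); state_{n+1} = state_n + (h/2)·(k1 + k2).
0.000000: (0.930000, 1.500000)
  k1 = (-0.455700, -0.272700)
  predictor → (0.811518, 1.429098)
  k2 = (-0.327447, -0.385109)
  → (0.828191, 1.414485)
(x_1(0.26), x_2(0.26)) ≈ (0.8282, 1.4145)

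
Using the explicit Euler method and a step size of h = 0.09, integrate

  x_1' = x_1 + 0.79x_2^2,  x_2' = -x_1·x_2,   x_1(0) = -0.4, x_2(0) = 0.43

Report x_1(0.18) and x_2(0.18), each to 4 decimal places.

Euler on (x_1,x_2): x_1_{n+1} = x_1_n + h·x_1', x_2_{n+1} = x_2_n + h·x_2'.
0.000000: (-0.400000, 0.430000); f=(-0.253929, 0.172000) → (-0.422854, 0.445480)
0.090000: (-0.422854, 0.445480); f=(-0.266076, 0.188373) → (-0.446800, 0.462434)
(x_1(0.18), x_2(0.18)) ≈ (-0.4468, 0.4624)

-0.4468, 0.4624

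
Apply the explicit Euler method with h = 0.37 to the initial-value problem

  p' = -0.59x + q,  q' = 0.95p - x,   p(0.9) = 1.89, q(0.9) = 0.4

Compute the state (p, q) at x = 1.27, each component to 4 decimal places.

Euler on (p,q): p_{n+1} = p_n + h·p', q_{n+1} = q_n + h·q'.
0.900000: (1.890000, 0.400000); f=(-0.131000, 0.895500) → (1.841530, 0.731335)
(p(1.27), q(1.27)) ≈ (1.8415, 0.7313)

1.8415, 0.7313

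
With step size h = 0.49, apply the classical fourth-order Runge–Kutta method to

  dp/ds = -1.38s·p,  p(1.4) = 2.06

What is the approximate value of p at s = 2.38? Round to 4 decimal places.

0.1926

RK4: k1 = f(s_n, p_n); k2 = f(s_n + h/2, p_n + (h/2)·k1); k3 = f(s_n + h/2, p_n + (h/2)·k2); k4 = f(s_n + h, p_n + h·k3); p_{n+1} = p_n + (h/6)·(k1 + 2k2 + 2k3 + k4).
s=1.400000, p=2.060000:
  k1 = f(1.400000, 2.060000) = -3.979920
  k2 = f(1.645000, 1.084920) = -2.462876
  k3 = f(1.645000, 1.456595) = -3.306617
  k4 = f(1.890000, 0.439758) = -1.146976
  p ← 2.060000 + (0.49/6)·(k1 + 2k2 + 2k3 + k4) = 0.698953
s=1.890000, p=0.698953:
  k1 = f(1.890000, 0.698953) = -1.823009
  k2 = f(2.135000, 0.252316) = -0.743398
  k3 = f(2.135000, 0.516820) = -1.522708
  k4 = f(2.380000, -0.047174) = 0.154939
  p ← 0.698953 + (0.49/6)·(k1 + 2k2 + 2k3 + k4) = 0.192597
p(2.38) ≈ 0.1926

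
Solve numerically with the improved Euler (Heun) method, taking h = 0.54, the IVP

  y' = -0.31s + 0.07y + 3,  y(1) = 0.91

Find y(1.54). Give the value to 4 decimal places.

2.3799

Heun: k1 = f(s_n, y_n); k2 = f(s_n + h, y_n + h·k1); y_{n+1} = y_n + (h/2)·(k1 + k2).
s=1.000000, y=0.910000:
  k1 = f(1.000000, 0.910000) = 2.753700
  k2 = f(1.540000, 2.396998) = 2.690390
  y ← 0.910000 + (0.54/2)·(2.753700 + 2.690390) = 2.379904
y(1.54) ≈ 2.3799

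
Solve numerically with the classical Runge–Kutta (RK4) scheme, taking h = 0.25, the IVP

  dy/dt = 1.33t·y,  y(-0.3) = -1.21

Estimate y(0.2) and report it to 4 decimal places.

-1.1704

RK4: k1 = f(t_n, y_n); k2 = f(t_n + h/2, y_n + (h/2)·k1); k3 = f(t_n + h/2, y_n + (h/2)·k2); k4 = f(t_n + h, y_n + h·k3); y_{n+1} = y_n + (h/6)·(k1 + 2k2 + 2k3 + k4).
t=-0.300000, y=-1.210000:
  k1 = f(-0.300000, -1.210000) = 0.482790
  k2 = f(-0.175000, -1.149651) = 0.267581
  k3 = f(-0.175000, -1.176552) = 0.273843
  k4 = f(-0.050000, -1.141539) = 0.075912
  y ← -1.210000 + (0.25/6)·(k1 + 2k2 + 2k3 + k4) = -1.141602
t=-0.050000, y=-1.141602:
  k1 = f(-0.050000, -1.141602) = 0.075917
  k2 = f(0.075000, -1.132113) = -0.112928
  k3 = f(0.075000, -1.155718) = -0.115283
  k4 = f(0.200000, -1.170423) = -0.311332
  y ← -1.141602 + (0.25/6)·(k1 + 2k2 + 2k3 + k4) = -1.170429
y(0.2) ≈ -1.1704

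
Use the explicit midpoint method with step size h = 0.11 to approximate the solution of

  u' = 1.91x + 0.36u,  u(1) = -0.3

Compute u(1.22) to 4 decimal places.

0.1596

Midpoint: k1 = f(x_n, u_n); k2 = f(x_n + h/2, u_n + (h/2)·k1); u_{n+1} = u_n + h·k2.
x=1.000000, u=-0.300000:
  k1 = f(1.000000, -0.300000) = 1.802000
  k2 = f(1.055000, -0.200890) = 1.942730
  u ← -0.300000 + 0.11·1.942730 = -0.086300
x=1.110000, u=-0.086300:
  k1 = f(1.110000, -0.086300) = 2.089032
  k2 = f(1.165000, 0.028597) = 2.235445
  u ← -0.086300 + 0.11·2.235445 = 0.159599
u(1.22) ≈ 0.1596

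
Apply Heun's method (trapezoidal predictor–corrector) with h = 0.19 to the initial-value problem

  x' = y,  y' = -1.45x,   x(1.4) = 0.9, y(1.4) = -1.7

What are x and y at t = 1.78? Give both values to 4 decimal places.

0.1773, -2.0061

Heun on (x,y): k1 = f(t_n, state_n); k2 = f(t_n + h, state_n + h·k1); state_{n+1} = state_n + (h/2)·(k1 + k2).
1.400000: (0.900000, -1.700000)
  k1 = (-1.700000, -1.305000)
  predictor → (0.577000, -1.947950)
  k2 = (-1.947950, -0.836650)
  → (0.553445, -1.903457)
1.590000: (0.553445, -1.903457)
  k1 = (-1.903457, -0.802495)
  predictor → (0.191788, -2.055931)
  k2 = (-2.055931, -0.278093)
  → (0.177303, -2.006113)
(x(1.78), y(1.78)) ≈ (0.1773, -2.0061)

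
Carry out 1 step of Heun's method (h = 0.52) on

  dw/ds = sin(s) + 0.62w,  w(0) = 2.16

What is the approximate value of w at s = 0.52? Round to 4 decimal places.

3.0978

Heun: k1 = f(s_n, w_n); k2 = f(s_n + h, w_n + h·k1); w_{n+1} = w_n + (h/2)·(k1 + k2).
s=0.000000, w=2.160000:
  k1 = f(0.000000, 2.160000) = 1.339200
  k2 = f(0.520000, 2.856384) = 2.267838
  w ← 2.160000 + (0.52/2)·(1.339200 + 2.267838) = 3.097830
w(0.52) ≈ 3.0978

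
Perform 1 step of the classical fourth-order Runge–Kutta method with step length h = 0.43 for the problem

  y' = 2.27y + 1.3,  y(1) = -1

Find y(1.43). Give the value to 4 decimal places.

-1.7031

RK4: k1 = f(t_n, y_n); k2 = f(t_n + h/2, y_n + (h/2)·k1); k3 = f(t_n + h/2, y_n + (h/2)·k2); k4 = f(t_n + h, y_n + h·k3); y_{n+1} = y_n + (h/6)·(k1 + 2k2 + 2k3 + k4).
t=1.000000, y=-1.000000:
  k1 = f(1.000000, -1.000000) = -0.970000
  k2 = f(1.215000, -1.208550) = -1.443409
  k3 = f(1.215000, -1.310333) = -1.674456
  k4 = f(1.430000, -1.720016) = -2.604436
  y ← -1.000000 + (0.43/6)·(k1 + 2k2 + 2k3 + k4) = -1.703062
y(1.43) ≈ -1.7031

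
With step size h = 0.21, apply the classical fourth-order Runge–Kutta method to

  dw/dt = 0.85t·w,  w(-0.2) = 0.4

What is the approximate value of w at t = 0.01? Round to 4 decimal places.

0.3933

RK4: k1 = f(t_n, w_n); k2 = f(t_n + h/2, w_n + (h/2)·k1); k3 = f(t_n + h/2, w_n + (h/2)·k2); k4 = f(t_n + h, w_n + h·k3); w_{n+1} = w_n + (h/6)·(k1 + 2k2 + 2k3 + k4).
t=-0.200000, w=0.400000:
  k1 = f(-0.200000, 0.400000) = -0.068000
  k2 = f(-0.095000, 0.392860) = -0.031723
  k3 = f(-0.095000, 0.396669) = -0.032031
  k4 = f(0.010000, 0.393273) = 0.003343
  w ← 0.400000 + (0.21/6)·(k1 + 2k2 + 2k3 + k4) = 0.393274
w(0.01) ≈ 0.3933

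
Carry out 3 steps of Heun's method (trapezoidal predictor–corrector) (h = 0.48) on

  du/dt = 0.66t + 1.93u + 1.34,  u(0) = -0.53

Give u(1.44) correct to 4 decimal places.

Heun: k1 = f(t_n, u_n); k2 = f(t_n + h, u_n + h·k1); u_{n+1} = u_n + (h/2)·(k1 + k2).
t=0.000000, u=-0.530000:
  k1 = f(0.000000, -0.530000) = 0.317100
  k2 = f(0.480000, -0.377792) = 0.927661
  u ← -0.530000 + (0.48/2)·(0.317100 + 0.927661) = -0.231257
t=0.480000, u=-0.231257:
  k1 = f(0.480000, -0.231257) = 1.210473
  k2 = f(0.960000, 0.349770) = 2.648656
  u ← -0.231257 + (0.48/2)·(1.210473 + 2.648656) = 0.694934
t=0.960000, u=0.694934:
  k1 = f(0.960000, 0.694934) = 3.314822
  k2 = f(1.440000, 2.286049) = 6.702474
  u ← 0.694934 + (0.48/2)·(3.314822 + 6.702474) = 3.099085
u(1.44) ≈ 3.0991

3.0991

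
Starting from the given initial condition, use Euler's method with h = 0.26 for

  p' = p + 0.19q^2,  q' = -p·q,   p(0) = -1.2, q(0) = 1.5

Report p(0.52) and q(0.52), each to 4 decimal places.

Euler on (p,q): p_{n+1} = p_n + h·p', q_{n+1} = q_n + h·q'.
0.000000: (-1.200000, 1.500000); f=(-0.772500, 1.800000) → (-1.400850, 1.968000)
0.260000: (-1.400850, 1.968000); f=(-0.664975, 2.756873) → (-1.573744, 2.684787)
(p(0.52), q(0.52)) ≈ (-1.5737, 2.6848)

-1.5737, 2.6848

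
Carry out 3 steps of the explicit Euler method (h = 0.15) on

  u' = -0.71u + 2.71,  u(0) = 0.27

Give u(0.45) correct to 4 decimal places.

1.2868

Euler: u_{n+1} = u_n + h·f(x_n, u_n).
x=0.000000, u=0.270000: f=2.518300 → u ← 0.270000 + 0.15·2.518300 = 0.647745
x=0.150000, u=0.647745: f=2.250101 → u ← 0.647745 + 0.15·2.250101 = 0.985260
x=0.300000, u=0.985260: f=2.010465 → u ← 0.985260 + 0.15·2.010465 = 1.286830
u(0.45) ≈ 1.2868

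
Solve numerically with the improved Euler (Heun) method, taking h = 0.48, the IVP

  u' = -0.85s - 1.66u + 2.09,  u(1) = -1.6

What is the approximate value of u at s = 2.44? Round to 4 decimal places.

-0.0567

Heun: k1 = f(s_n, u_n); k2 = f(s_n + h, u_n + h·k1); u_{n+1} = u_n + (h/2)·(k1 + k2).
s=1.000000, u=-1.600000:
  k1 = f(1.000000, -1.600000) = 3.896000
  k2 = f(1.480000, 0.270080) = 0.383667
  u ← -1.600000 + (0.48/2)·(3.896000 + 0.383667) = -0.572880
s=1.480000, u=-0.572880:
  k1 = f(1.480000, -0.572880) = 1.782981
  k2 = f(1.960000, 0.282951) = -0.045698
  u ← -0.572880 + (0.48/2)·(1.782981 + (-0.045698)) = -0.155932
s=1.960000, u=-0.155932:
  k1 = f(1.960000, -0.155932) = 0.682847
  k2 = f(2.440000, 0.171835) = -0.269245
  u ← -0.155932 + (0.48/2)·(0.682847 + (-0.269245)) = -0.056668
u(2.44) ≈ -0.0567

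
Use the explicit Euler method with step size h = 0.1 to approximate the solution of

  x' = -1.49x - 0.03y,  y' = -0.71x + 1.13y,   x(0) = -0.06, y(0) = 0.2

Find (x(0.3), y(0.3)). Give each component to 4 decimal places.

-0.0388, 0.2883

Euler on (x,y): x_{n+1} = x_n + h·x', y_{n+1} = y_n + h·y'.
0.000000: (-0.060000, 0.200000); f=(0.083400, 0.268600) → (-0.051660, 0.226860)
0.100000: (-0.051660, 0.226860); f=(0.070168, 0.293030) → (-0.044643, 0.256163)
0.200000: (-0.044643, 0.256163); f=(0.058834, 0.321161) → (-0.038760, 0.288279)
(x(0.3), y(0.3)) ≈ (-0.0388, 0.2883)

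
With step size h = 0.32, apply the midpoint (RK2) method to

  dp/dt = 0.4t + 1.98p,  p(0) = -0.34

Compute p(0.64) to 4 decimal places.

Midpoint: k1 = f(t_n, p_n); k2 = f(t_n + h/2, p_n + (h/2)·k1); p_{n+1} = p_n + h·k2.
t=0.000000, p=-0.340000:
  k1 = f(0.000000, -0.340000) = -0.673200
  k2 = f(0.160000, -0.447712) = -0.822470
  p ← -0.340000 + 0.32·(-0.822470) = -0.603190
t=0.320000, p=-0.603190:
  k1 = f(0.320000, -0.603190) = -1.066317
  k2 = f(0.480000, -0.773801) = -1.340126
  p ← -0.603190 + 0.32·(-1.340126) = -1.032031
p(0.64) ≈ -1.0320

-1.0320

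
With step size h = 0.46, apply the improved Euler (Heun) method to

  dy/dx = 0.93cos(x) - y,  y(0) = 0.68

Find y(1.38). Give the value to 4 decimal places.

Heun: k1 = f(x_n, y_n); k2 = f(x_n + h, y_n + h·k1); y_{n+1} = y_n + (h/2)·(k1 + k2).
x=0.000000, y=0.680000:
  k1 = f(0.000000, 0.680000) = 0.250000
  k2 = f(0.460000, 0.795000) = 0.038329
  y ← 0.680000 + (0.46/2)·(0.250000 + 0.038329) = 0.746316
x=0.460000, y=0.746316:
  k1 = f(0.460000, 0.746316) = 0.087013
  k2 = f(0.920000, 0.786342) = -0.222929
  y ← 0.746316 + (0.46/2)·(0.087013 + (-0.222929)) = 0.715055
x=0.920000, y=0.715055:
  k1 = f(0.920000, 0.715055) = -0.151642
  k2 = f(1.380000, 0.645300) = -0.468934
  y ← 0.715055 + (0.46/2)·(-0.151642 + (-0.468934)) = 0.572323
y(1.38) ≈ 0.5723

0.5723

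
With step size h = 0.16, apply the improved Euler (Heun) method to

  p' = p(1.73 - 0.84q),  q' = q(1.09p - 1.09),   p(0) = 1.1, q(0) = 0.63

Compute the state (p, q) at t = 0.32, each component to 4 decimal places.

Heun on (p,q): k1 = f(t_n, state_n); k2 = f(t_n + h, state_n + h·k1); state_{n+1} = state_n + (h/2)·(k1 + k2).
0.000000: (1.100000, 0.630000)
  k1 = (1.320880, 0.068670)
  predictor → (1.311341, 0.640987)
  k2 = (1.562555, 0.217526)
  → (1.330675, 0.652896)
0.160000: (1.330675, 0.652896)
  k1 = (1.572282, 0.235327)
  predictor → (1.582240, 0.690548)
  k2 = (1.819481, 0.438250)
  → (1.602016, 0.706782)
(p(0.32), q(0.32)) ≈ (1.6020, 0.7068)

1.6020, 0.7068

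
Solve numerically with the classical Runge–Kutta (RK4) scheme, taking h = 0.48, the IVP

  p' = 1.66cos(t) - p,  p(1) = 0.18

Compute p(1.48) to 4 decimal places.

RK4: k1 = f(t_n, p_n); k2 = f(t_n + h/2, p_n + (h/2)·k1); k3 = f(t_n + h/2, p_n + (h/2)·k2); k4 = f(t_n + h, p_n + h·k3); p_{n+1} = p_n + (h/6)·(k1 + 2k2 + 2k3 + k4).
t=1.000000, p=0.180000:
  k1 = f(1.000000, 0.180000) = 0.716902
  k2 = f(1.240000, 0.352056) = 0.187105
  k3 = f(1.240000, 0.224905) = 0.314257
  k4 = f(1.480000, 0.330843) = -0.180328
  p ← 0.180000 + (0.48/6)·(k1 + 2k2 + 2k3 + k4) = 0.303144
p(1.48) ≈ 0.3031

0.3031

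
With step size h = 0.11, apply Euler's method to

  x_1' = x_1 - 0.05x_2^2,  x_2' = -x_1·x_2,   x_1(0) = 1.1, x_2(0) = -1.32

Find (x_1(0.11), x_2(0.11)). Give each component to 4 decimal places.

Euler on (x_1,x_2): x_1_{n+1} = x_1_n + h·x_1', x_2_{n+1} = x_2_n + h·x_2'.
0.000000: (1.100000, -1.320000); f=(1.012880, 1.452000) → (1.211417, -1.160280)
(x_1(0.11), x_2(0.11)) ≈ (1.2114, -1.1603)

1.2114, -1.1603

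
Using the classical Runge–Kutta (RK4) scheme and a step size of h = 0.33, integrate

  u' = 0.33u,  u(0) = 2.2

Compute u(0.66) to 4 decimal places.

RK4: k1 = f(x_n, u_n); k2 = f(x_n + h/2, u_n + (h/2)·k1); k3 = f(x_n + h/2, u_n + (h/2)·k2); k4 = f(x_n + h, u_n + h·k3); u_{n+1} = u_n + (h/6)·(k1 + 2k2 + 2k3 + k4).
x=0.000000, u=2.200000:
  k1 = f(0.000000, 2.200000) = 0.726000
  k2 = f(0.165000, 2.319790) = 0.765531
  k3 = f(0.165000, 2.326313) = 0.767683
  k4 = f(0.330000, 2.453335) = 0.809601
  u ← 2.200000 + (0.33/6)·(k1 + 2k2 + 2k3 + k4) = 2.453112
x=0.330000, u=2.453112:
  k1 = f(0.330000, 2.453112) = 0.809527
  k2 = f(0.495000, 2.586683) = 0.853606
  k3 = f(0.495000, 2.593956) = 0.856006
  k4 = f(0.660000, 2.735593) = 0.902746
  u ← 2.453112 + (0.33/6)·(k1 + 2k2 + 2k3 + k4) = 2.735344
u(0.66) ≈ 2.7353

2.7353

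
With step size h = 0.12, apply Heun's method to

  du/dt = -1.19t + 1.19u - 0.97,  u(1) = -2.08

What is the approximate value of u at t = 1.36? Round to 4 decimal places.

Heun: k1 = f(t_n, u_n); k2 = f(t_n + h, u_n + h·k1); u_{n+1} = u_n + (h/2)·(k1 + k2).
t=1.000000, u=-2.080000:
  k1 = f(1.000000, -2.080000) = -4.635200
  k2 = f(1.120000, -2.636224) = -5.439907
  u ← -2.080000 + (0.12/2)·(-4.635200 + (-5.439907)) = -2.684506
t=1.120000, u=-2.684506:
  k1 = f(1.120000, -2.684506) = -5.497363
  k2 = f(1.240000, -3.344190) = -6.425186
  u ← -2.684506 + (0.12/2)·(-5.497363 + (-6.425186)) = -3.399859
t=1.240000, u=-3.399859:
  k1 = f(1.240000, -3.399859) = -6.491433
  k2 = f(1.360000, -4.178831) = -7.561209
  u ← -3.399859 + (0.12/2)·(-6.491433 + (-7.561209)) = -4.243018
u(1.36) ≈ -4.2430

-4.2430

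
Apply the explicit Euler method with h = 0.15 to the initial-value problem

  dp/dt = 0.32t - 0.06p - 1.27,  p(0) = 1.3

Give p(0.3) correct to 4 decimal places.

Euler: p_{n+1} = p_n + h·f(t_n, p_n).
t=0.000000, p=1.300000: f=-1.348000 → p ← 1.300000 + 0.15·(-1.348000) = 1.097800
t=0.150000, p=1.097800: f=-1.287868 → p ← 1.097800 + 0.15·(-1.287868) = 0.904620
p(0.3) ≈ 0.9046

0.9046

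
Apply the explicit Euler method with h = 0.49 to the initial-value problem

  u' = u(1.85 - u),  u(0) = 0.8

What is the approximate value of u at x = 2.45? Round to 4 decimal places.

Euler: u_{n+1} = u_n + h·f(x_n, u_n).
x=0.000000, u=0.800000: f=0.840000 → u ← 0.800000 + 0.49·0.840000 = 1.211600
x=0.490000, u=1.211600: f=0.773485 → u ← 1.211600 + 0.49·0.773485 = 1.590608
x=0.980000, u=1.590608: f=0.412591 → u ← 1.590608 + 0.49·0.412591 = 1.792778
x=1.470000, u=1.792778: f=0.102587 → u ← 1.792778 + 0.49·0.102587 = 1.843045
x=1.960000, u=1.843045: f=0.012818 → u ← 1.843045 + 0.49·0.012818 = 1.849326
u(2.45) ≈ 1.8493

1.8493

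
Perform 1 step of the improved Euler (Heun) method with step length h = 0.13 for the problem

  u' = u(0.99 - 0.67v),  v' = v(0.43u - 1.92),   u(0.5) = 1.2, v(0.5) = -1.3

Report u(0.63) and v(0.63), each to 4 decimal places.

Heun on (u,v): k1 = f(t_n, state_n); k2 = f(t_n + h, state_n + h·k1); state_{n+1} = state_n + (h/2)·(k1 + k2).
0.500000: (1.200000, -1.300000)
  k1 = (2.233200, 1.825200)
  predictor → (1.490316, -1.062724)
  k2 = (2.536555, 1.359398)
  → (1.510034, -1.093001)
(u(0.63), v(0.63)) ≈ (1.5100, -1.0930)

1.5100, -1.0930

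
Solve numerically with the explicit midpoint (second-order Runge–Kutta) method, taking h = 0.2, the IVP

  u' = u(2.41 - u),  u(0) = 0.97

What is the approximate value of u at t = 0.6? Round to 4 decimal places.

Midpoint: k1 = f(t_n, u_n); k2 = f(t_n + h/2, u_n + (h/2)·k1); u_{n+1} = u_n + h·k2.
t=0.000000, u=0.970000:
  k1 = f(0.000000, 0.970000) = 1.396800
  k2 = f(0.100000, 1.109680) = 1.442939
  u ← 0.970000 + 0.2·1.442939 = 1.258588
t=0.200000, u=1.258588:
  k1 = f(0.200000, 1.258588) = 1.449153
  k2 = f(0.300000, 1.403503) = 1.412621
  u ← 1.258588 + 0.2·1.412621 = 1.541112
t=0.400000, u=1.541112:
  k1 = f(0.400000, 1.541112) = 1.339054
  k2 = f(0.500000, 1.675017) = 1.231109
  u ← 1.541112 + 0.2·1.231109 = 1.787334
u(0.6) ≈ 1.7873

1.7873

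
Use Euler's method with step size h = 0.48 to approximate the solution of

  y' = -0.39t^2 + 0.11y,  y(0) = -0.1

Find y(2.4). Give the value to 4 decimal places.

-1.4697

Euler: y_{n+1} = y_n + h·f(t_n, y_n).
t=0.000000, y=-0.100000: f=-0.011000 → y ← -0.100000 + 0.48·(-0.011000) = -0.105280
t=0.480000, y=-0.105280: f=-0.101437 → y ← -0.105280 + 0.48·(-0.101437) = -0.153970
t=0.960000, y=-0.153970: f=-0.376361 → y ← -0.153970 + 0.48·(-0.376361) = -0.334623
t=1.440000, y=-0.334623: f=-0.845513 → y ← -0.334623 + 0.48·(-0.845513) = -0.740469
t=1.920000, y=-0.740469: f=-1.519148 → y ← -0.740469 + 0.48·(-1.519148) = -1.469660
y(2.4) ≈ -1.4697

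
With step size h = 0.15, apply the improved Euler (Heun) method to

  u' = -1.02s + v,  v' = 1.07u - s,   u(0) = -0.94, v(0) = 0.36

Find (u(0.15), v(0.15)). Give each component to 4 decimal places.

Heun on (u,v): k1 = f(s_n, state_n); k2 = f(s_n + h, state_n + h·k1); state_{n+1} = state_n + (h/2)·(k1 + k2).
0.000000: (-0.940000, 0.360000)
  k1 = (0.360000, -1.005800)
  predictor → (-0.886000, 0.209130)
  k2 = (0.056130, -1.098020)
  → (-0.908790, 0.202214)
(u(0.15), v(0.15)) ≈ (-0.9088, 0.2022)

-0.9088, 0.2022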